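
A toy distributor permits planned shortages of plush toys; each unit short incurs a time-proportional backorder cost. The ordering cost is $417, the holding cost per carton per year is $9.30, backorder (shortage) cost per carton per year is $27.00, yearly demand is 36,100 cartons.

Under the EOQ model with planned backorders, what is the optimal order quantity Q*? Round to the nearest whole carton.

2,086 cartons

Basic EOQ = √(2·36,100·417/9.3) = 1,799.265
Backorder adjustment √((H+b)/b) = √((9.3+27)/27) = 1.1595
Q* = 1,799.265 × 1.1595 ≈ 2,086.25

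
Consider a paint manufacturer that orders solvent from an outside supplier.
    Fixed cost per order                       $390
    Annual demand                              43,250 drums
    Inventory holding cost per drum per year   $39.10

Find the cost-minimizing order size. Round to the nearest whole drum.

929 drums

EOQ = √(2DS/H) = √(2 × 43,250 × 390 / 39.1)
    = √(862,787.72) ≈ 928.86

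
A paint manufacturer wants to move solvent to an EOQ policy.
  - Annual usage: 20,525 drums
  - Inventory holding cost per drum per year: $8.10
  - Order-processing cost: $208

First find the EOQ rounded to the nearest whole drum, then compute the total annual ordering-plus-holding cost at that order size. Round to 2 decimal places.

Q* = √(2·D·S / H) = √(2·20,525·208 / 8.1) = √1,054,123.5 ≈ 1,026.71 → Q = 1,027 drums
Orders/yr = 20,525/1,027 = 19.985; ordering cost = 19.985 × $208 = $4,156.96
Average inventory = 1,027/2 = 513.5; holding cost = 513.5 × $8.1 = $4,159.35
Total = $4,156.96 + $4,159.35 = $8,316.31

$8,316.31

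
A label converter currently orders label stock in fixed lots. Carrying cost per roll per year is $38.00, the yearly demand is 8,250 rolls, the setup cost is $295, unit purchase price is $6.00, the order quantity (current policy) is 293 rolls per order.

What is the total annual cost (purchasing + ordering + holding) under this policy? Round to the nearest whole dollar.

$63,373

Annual ordering cost = (D/Q)·S = (8,250/293) × 295 = $8,306.31
Annual holding cost  = (Q/2)·H = (293/2) × 38 = $5,567.00
Purchase cost = D·C = 8,250 × 6 = $49,500.00
Total = $8,306.31 + $5,567.00 + $49,500.00 = $63,373.31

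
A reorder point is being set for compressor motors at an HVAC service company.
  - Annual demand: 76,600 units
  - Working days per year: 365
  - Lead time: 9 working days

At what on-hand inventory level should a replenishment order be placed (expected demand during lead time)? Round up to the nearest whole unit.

Daily demand d = 76,600 / 365 = 209.863 units/day
Demand during lead time = 209.863 × 9 = 1,888.77
Reorder point = 1,888.77 → round up

1,889 units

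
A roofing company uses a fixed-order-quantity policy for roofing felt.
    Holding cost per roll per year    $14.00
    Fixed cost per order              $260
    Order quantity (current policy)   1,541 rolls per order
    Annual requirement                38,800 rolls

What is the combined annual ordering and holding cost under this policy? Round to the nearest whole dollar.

Orders/yr = 38,800/1,541 = 25.178; ordering cost = 25.178 × $260 = $6,546.40
Average inventory = 1,541/2 = 770.5; holding cost = 770.5 × $14 = $10,787.00
Total = $6,546.40 + $10,787.00 = $17,333.40

$17,333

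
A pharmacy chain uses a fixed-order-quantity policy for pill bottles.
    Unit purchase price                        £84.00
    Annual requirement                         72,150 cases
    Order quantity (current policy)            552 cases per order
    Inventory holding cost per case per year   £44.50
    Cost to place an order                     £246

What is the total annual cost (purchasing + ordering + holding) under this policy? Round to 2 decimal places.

Annual ordering cost = (D/Q)·S = (72,150/552) × 246 = £32,153.80
Annual holding cost  = (Q/2)·H = (552/2) × 44.5 = £12,282.00
Purchase cost = D·C = 72,150 × 84 = £6,060,600.00
Total = £32,153.80 + £12,282.00 + £6,060,600.00 = £6,105,035.80

£6,105,035.80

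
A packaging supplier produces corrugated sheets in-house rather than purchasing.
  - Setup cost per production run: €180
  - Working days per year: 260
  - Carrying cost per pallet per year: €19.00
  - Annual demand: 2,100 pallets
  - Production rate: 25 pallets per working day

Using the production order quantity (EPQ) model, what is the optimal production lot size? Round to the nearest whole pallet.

242 pallets

d = 2,100/260 = 8.0769 pallets/day;  effective holding cost H(1 − d/p) = 19·(1 − 8.0769/25) = 12.86154
Q* = √(2DS / H_eff) = √(2·2,100·180 / 12.86154) ≈ 242.45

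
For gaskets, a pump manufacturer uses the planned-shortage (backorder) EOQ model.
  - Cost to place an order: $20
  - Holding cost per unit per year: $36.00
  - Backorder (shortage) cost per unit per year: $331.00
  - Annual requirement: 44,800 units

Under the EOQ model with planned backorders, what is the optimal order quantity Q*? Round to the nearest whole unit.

Q* = √(2DS/H) · √((H + b)/b)
   = √(2 × 44,800 × 20 / 36) · √((36 + 331) / 331)
   = 223.109 × 1.0530 ≈ 234.93

235 units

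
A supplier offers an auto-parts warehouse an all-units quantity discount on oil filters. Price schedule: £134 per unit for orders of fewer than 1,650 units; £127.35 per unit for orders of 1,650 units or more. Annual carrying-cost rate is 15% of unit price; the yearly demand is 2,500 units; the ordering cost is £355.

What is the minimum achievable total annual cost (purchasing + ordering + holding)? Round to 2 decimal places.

H₁ = 15%×£134 = £20.1000;  H₂ = 15%×£127.35 = £19.1025
EOQ₁ = √(2×2,500×355/20.1000) = 297.17  (< 1,650, feasible at tier 1)
EOQ₂ = √(2×2,500×355/19.1025) = 304.83  (< 1,650 → use Q = 1,650 at tier-2 price)
TC(tier 1 (EOQ₁), Q≈297.2) = £340,973.06
TC(tier 2, Q≈1,650.0) = £334,672.44
Minimum at tier 2: £334,672.44

£334,672.44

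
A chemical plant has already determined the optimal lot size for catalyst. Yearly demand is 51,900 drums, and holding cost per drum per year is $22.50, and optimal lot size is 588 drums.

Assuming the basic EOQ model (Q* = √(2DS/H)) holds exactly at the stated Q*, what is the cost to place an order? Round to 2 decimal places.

$74.94

From Q* = √(2DS/H) ⇒ Q*² = 2DS/H.
S = Q²H / (2D) = 588² × 22.5 / (2 × 51,900) = 74.9445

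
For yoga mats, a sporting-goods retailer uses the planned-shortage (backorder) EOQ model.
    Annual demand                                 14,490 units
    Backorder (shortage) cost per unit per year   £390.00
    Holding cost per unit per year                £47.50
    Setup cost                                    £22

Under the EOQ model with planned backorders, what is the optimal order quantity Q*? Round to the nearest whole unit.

Basic EOQ = √(2·14,490·22/47.5) = 115.855
Backorder adjustment √((H+b)/b) = √((47.5+390)/390) = 1.0591
Q* = 115.855 × 1.0591 ≈ 122.71

123 units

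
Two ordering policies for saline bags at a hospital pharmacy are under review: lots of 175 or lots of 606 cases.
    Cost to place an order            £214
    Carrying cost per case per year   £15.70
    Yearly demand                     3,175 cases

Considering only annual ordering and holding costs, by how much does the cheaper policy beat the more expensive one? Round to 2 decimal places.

TC(Q) = (D/Q)S + (Q/2)H
TC(175) = (3,175/175)×214 + (175/2)×15.7 = £5,256.32
TC(606) = (3,175/606)×214 + (606/2)×15.7 = £5,878.30
Cheaper: Q = 175.  Difference = £621.98

£621.98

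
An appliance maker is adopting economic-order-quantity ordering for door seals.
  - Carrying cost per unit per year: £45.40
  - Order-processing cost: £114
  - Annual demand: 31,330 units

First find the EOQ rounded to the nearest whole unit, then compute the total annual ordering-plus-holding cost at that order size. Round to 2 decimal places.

Q* = √(2·D·S / H) = √(2·31,330·114 / 45.4) = √157,340.1 ≈ 396.66 → Q = 397 units
Annual ordering cost = (D/Q)·S = (31,330/397) × 114 = £8,996.52
Annual holding cost  = (Q/2)·H = (397/2) × 45.4 = £9,011.90
Total = £8,996.52 + £9,011.90 = £18,008.42

£18,008.42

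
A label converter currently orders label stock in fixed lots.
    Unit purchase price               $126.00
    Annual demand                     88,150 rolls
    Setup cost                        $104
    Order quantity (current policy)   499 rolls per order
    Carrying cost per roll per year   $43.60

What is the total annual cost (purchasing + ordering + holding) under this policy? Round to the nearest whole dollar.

$11,136,150

Annual ordering cost = (D/Q)·S = (88,150/499) × 104 = $18,371.94
Annual holding cost  = (Q/2)·H = (499/2) × 43.6 = $10,878.20
Purchase cost = D·C = 88,150 × 126 = $11,106,900.00
Total = $18,371.94 + $10,878.20 + $11,106,900.00 = $11,136,150.14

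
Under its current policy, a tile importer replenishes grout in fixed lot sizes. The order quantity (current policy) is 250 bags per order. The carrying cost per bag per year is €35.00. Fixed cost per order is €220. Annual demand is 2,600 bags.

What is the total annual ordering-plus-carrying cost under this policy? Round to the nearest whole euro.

Ordering: D/Q × S = 2,600/250 × €220 = €2,288.00
Holding:  Q/2 × H = 250/2 × €35 = €4,375.00
Total = €2,288.00 + €4,375.00 = €6,663.00

€6,663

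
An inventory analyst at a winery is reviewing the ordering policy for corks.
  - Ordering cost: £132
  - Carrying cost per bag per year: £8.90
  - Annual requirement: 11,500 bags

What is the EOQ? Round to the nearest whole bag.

Optimal lot size Q* = (2 × 11,500 × £132 / £8.9)^½ ≈ 584.06

584 bags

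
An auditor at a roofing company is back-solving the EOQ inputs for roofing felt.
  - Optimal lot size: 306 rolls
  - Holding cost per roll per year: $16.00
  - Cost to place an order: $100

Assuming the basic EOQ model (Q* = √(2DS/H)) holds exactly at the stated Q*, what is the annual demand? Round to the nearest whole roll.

7,491 rolls per year

From Q* = √(2DS/H) ⇒ Q*² = 2DS/H.
D = Q²H / (2S) = 306² × 16 / (2 × 100) = 7,490.88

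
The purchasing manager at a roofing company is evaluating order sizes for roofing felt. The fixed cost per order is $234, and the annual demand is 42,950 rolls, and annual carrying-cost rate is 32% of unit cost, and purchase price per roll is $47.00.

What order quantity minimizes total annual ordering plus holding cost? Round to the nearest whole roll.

Holding cost per roll per year: H = 32% × $47 = $15.0400
2DS/H = 2·42,950·234/15.04 = 1,336,476.06
EOQ = √1,336,476.06 ≈ 1,156.06

1,156 rolls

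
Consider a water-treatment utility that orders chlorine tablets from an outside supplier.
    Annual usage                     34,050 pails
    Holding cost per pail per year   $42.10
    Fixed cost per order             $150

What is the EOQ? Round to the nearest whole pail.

493 pails

Optimal lot size Q* = (2 × 34,050 × $150 / $42.1)^½ ≈ 492.58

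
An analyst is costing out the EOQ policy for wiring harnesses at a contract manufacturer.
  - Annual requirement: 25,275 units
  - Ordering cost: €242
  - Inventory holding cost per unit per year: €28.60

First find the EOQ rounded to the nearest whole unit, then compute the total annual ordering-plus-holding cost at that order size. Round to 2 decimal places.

€18,704.72

2DS/H = 2·25,275·242/28.6 = 427,730.77
EOQ = √427,730.77 ≈ 654.01 → Q = 654 units
Orders/yr = 25,275/654 = 38.647; ordering cost = 38.647 × €242 = €9,352.52
Average inventory = 654/2 = 327; holding cost = 327 × €28.6 = €9,352.20
Total = €9,352.52 + €9,352.20 = €18,704.72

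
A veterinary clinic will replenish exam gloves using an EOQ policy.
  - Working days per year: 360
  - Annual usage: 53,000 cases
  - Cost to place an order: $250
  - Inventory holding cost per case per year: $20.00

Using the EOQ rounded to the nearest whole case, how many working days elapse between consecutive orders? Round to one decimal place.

Optimal lot size Q* = (2 × 53,000 × $250 / $20)^½ ≈ 1,151.09 → Q = 1,151 cases
Days between orders = 360 / (D/Q) = 360 / 46.047 ≈ 7.818

7.8 days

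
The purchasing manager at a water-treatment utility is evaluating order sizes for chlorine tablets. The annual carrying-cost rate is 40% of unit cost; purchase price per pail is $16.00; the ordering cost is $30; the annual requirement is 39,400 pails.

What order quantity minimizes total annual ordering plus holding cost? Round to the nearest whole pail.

Carrying cost H = $16 × 40% = $6.4000/pail/yr
2DS/H = 2·39,400·30/6.4 = 369,375.00
EOQ = √369,375.00 ≈ 607.76

608 pails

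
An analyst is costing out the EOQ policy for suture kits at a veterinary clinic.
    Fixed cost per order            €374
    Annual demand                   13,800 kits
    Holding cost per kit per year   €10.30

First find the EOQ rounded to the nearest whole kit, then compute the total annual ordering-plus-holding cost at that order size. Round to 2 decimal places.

€10,311.19

EOQ = √(2DS/H) = √(2 × 13,800 × 374 / 10.3)
    = √(1,002,174.76) ≈ 1,001.09 → Q = 1,001 kits
Ordering: D/Q × S = 13,800/1,001 × €374 = €5,156.04
Holding:  Q/2 × H = 1,001/2 × €10.3 = €5,155.15
Total = €5,156.04 + €5,155.15 = €10,311.19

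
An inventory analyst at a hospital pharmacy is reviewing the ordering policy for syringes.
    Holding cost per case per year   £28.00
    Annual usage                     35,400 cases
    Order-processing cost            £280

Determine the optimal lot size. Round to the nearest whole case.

EOQ = √(2DS/H) = √(2 × 35,400 × 280 / 28)
    = √(708,000.00) ≈ 841.43

841 cases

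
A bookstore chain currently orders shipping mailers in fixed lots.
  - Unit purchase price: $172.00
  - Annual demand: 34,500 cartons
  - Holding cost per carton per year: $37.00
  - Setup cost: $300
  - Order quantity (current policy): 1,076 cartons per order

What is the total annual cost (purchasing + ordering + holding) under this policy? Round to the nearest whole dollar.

Annual ordering cost = (D/Q)·S = (34,500/1,076) × 300 = $9,618.96
Annual holding cost  = (Q/2)·H = (1,076/2) × 37 = $19,906.00
Purchase cost = D·C = 34,500 × 172 = $5,934,000.00
Total = $9,618.96 + $19,906.00 + $5,934,000.00 = $5,963,524.96

$5,963,525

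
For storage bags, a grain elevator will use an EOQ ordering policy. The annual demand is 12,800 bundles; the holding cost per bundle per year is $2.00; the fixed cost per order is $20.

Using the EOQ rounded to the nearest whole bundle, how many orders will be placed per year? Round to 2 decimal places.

25.30 orders per year

Q* = √(2·D·S / H) = √(2·12,800·20 / 2) = √256,000.0 ≈ 505.96 → Q = 506
Orders per year = D/Q = 12,800 / 506 = 25.296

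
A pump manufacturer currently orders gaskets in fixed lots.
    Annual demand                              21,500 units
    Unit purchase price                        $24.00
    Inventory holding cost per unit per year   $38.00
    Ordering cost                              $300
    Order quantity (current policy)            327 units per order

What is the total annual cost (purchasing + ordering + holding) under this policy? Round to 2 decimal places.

$541,937.77

Annual ordering cost = (D/Q)·S = (21,500/327) × 300 = $19,724.77
Annual holding cost  = (Q/2)·H = (327/2) × 38 = $6,213.00
Purchase cost = D·C = 21,500 × 24 = $516,000.00
Total = $19,724.77 + $6,213.00 + $516,000.00 = $541,937.77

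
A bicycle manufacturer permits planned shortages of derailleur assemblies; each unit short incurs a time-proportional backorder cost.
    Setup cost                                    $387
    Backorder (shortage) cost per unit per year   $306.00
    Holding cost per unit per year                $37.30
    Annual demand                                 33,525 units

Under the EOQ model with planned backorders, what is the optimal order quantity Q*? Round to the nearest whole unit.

883 units

Q* = √(2DS/H) · √((H + b)/b)
   = √(2 × 33,525 × 387 / 37.3) · √((37.3 + 306) / 306)
   = 834.066 × 1.0592 ≈ 883.44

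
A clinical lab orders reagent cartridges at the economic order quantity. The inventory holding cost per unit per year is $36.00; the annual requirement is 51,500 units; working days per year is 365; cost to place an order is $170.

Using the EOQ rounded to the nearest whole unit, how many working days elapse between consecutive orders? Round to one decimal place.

4.9 days

Q* = √(2·D·S / H) = √(2·51,500·170 / 36) = √486,388.9 ≈ 697.42 → Q = 697 units
Cycle time = (working days × Q)/D = (365 × 697) / 51,500 = 4.940 days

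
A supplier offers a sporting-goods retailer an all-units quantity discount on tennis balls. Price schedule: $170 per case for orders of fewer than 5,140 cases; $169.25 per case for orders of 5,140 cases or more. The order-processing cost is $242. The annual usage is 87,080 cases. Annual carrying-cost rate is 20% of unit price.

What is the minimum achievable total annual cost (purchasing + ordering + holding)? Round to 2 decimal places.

H₁ = 20%×$170 = $34.0000;  H₂ = 20%×$169.25 = $33.8500
EOQ₁ = √(2×87,080×242/34.0000) = 1,113.38  (< 5,140, feasible at tier 1)
EOQ₂ = √(2×87,080×242/33.8500) = 1,115.84  (< 5,140 → use Q = 5,140 at tier-2 price)
TC(tier 1 (EOQ₁), Q≈1,113.4) = $14,841,454.83
TC(tier 2, Q≈5,140.0) = $14,829,384.38
Minimum at tier 2: $14,829,384.38

$14,829,384.38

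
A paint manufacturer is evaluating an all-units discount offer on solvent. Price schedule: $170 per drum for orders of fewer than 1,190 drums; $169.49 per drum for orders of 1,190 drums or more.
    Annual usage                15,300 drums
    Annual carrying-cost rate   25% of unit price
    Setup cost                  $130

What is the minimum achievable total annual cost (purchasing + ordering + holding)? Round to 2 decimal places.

$2,614,002.50

H₁ = 25%×$170 = $42.5000;  H₂ = 25%×$169.49 = $42.3725
EOQ₁ = √(2×15,300×130/42.5000) = 305.94  (< 1,190, feasible at tier 1)
EOQ₂ = √(2×15,300×130/42.3725) = 306.40  (< 1,190 → use Q = 1,190 at tier-2 price)
TC(tier 1 (EOQ₁), Q≈305.9) = $2,614,002.50
TC(tier 2, Q≈1,190.0) = $2,620,080.07
Minimum at tier 1 (EOQ₁): $2,614,002.50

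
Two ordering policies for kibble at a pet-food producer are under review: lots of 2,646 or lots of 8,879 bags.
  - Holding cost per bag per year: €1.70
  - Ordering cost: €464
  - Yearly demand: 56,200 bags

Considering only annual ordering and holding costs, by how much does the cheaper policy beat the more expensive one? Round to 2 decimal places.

Annual cost at Q: ordering D·S/Q plus holding Q·H/2.
TC(2,646) = (56,200/2,646)×464 + (2,646/2)×1.7 = €12,104.28
TC(8,879) = (56,200/8,879)×464 + (8,879/2)×1.7 = €10,484.06
|ΔTC| = |€12,104.28 − €10,484.06| = €1,620.22

€1,620.22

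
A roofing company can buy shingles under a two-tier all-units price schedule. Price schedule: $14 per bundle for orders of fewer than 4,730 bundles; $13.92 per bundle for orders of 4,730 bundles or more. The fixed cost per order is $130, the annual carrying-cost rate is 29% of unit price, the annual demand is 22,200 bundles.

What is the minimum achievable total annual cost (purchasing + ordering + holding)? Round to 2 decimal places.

$315,640.90

H₁ = 29%×$14 = $4.0600;  H₂ = 29%×$13.92 = $4.0368
EOQ₁ = √(2×22,200×130/4.0600) = 1,192.34  (< 4,730, feasible at tier 1)
EOQ₂ = √(2×22,200×130/4.0368) = 1,195.76  (< 4,730 → use Q = 4,730 at tier-2 price)
TC(tier 1 (EOQ₁), Q≈1,192.3) = $315,640.90
TC(tier 2, Q≈4,730.0) = $319,181.18
Minimum at tier 1 (EOQ₁): $315,640.90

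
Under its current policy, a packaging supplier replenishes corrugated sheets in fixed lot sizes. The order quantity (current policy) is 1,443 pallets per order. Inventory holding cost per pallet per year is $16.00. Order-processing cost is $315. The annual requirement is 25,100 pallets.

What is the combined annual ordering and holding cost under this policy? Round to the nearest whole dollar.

$17,023

Annual ordering cost = (D/Q)·S = (25,100/1,443) × 315 = $5,479.21
Annual holding cost  = (Q/2)·H = (1,443/2) × 16 = $11,544.00
Total = $5,479.21 + $11,544.00 = $17,023.21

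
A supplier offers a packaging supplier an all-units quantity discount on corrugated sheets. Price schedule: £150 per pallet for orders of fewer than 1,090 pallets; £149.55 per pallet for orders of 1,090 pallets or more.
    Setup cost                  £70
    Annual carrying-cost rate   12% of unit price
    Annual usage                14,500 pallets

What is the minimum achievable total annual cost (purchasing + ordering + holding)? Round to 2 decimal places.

£2,179,186.76

H₁ = 12%×£150 = £18.0000;  H₂ = 12%×£149.55 = £17.9460
EOQ₁ = √(2×14,500×70/18.0000) = 335.82  (< 1,090, feasible at tier 1)
EOQ₂ = √(2×14,500×70/17.9460) = 336.33  (< 1,090 → use Q = 1,090 at tier-2 price)
TC(tier 1 (EOQ₁), Q≈335.8) = £2,181,044.83
TC(tier 2, Q≈1,090.0) = £2,179,186.76
Minimum at tier 2: £2,179,186.76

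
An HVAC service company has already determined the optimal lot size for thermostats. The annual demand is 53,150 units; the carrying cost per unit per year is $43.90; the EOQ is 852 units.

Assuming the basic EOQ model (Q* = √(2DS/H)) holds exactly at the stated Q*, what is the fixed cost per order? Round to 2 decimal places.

From Q* = √(2DS/H) ⇒ Q*² = 2DS/H.
S = Q²H / (2D) = 852² × 43.9 / (2 × 53,150) = 299.7854

$299.79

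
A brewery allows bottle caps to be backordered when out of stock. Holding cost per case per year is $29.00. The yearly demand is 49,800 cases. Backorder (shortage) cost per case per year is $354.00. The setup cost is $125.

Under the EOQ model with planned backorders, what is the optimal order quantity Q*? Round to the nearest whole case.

682 cases

Basic EOQ = √(2·49,800·125/29) = 655.218
Backorder adjustment √((H+b)/b) = √((29+354)/354) = 1.0402
Q* = 655.218 × 1.0402 ≈ 681.53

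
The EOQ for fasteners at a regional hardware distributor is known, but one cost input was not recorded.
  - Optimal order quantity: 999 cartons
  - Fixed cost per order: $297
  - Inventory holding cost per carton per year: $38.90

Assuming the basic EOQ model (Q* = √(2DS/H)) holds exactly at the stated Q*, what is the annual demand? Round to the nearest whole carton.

EOQ relation: Q² = 2DS/H, so rearrange for the unknown.
D = Q²H / (2S) = 999² × 38.9 / (2 × 297) = 65,357.30

65,357 cartons per year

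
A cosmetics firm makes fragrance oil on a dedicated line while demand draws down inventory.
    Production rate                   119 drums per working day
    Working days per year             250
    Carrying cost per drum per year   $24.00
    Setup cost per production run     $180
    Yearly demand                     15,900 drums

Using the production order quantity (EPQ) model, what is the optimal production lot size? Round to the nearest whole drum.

716 drums

Daily demand d = 15,900/250 = 63.600; p = 119; 1 − d/p = 0.46555
EPQ = √(2DS / (H(1 − d/p)))
    = √(2 × 15,900 × 180 / (24 × 0.46555)) ≈ 715.75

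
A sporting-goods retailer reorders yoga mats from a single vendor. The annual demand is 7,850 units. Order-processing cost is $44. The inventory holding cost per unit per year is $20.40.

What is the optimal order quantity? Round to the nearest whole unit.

184 units

Q* = √(2·D·S / H) = √(2·7,850·44 / 20.4) = √33,862.7 ≈ 184.02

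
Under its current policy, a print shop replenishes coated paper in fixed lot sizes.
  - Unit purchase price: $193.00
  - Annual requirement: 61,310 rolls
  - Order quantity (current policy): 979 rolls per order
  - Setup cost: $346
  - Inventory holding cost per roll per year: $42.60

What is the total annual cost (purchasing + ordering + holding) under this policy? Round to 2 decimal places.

$11,875,350.99

Orders/yr = 61,310/979 = 62.625; ordering cost = 62.625 × $346 = $21,668.29
Average inventory = 979/2 = 489.5; holding cost = 489.5 × $42.6 = $20,852.70
Purchase cost = D·C = 61,310 × 193 = $11,832,830.00
Total = $21,668.29 + $20,852.70 + $11,832,830.00 = $11,875,350.99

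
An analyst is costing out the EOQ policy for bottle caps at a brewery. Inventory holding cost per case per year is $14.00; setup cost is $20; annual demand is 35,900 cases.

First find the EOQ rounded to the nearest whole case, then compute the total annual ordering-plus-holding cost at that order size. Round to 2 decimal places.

$4,483.75

2DS/H = 2·35,900·20/14 = 102,571.43
EOQ = √102,571.43 ≈ 320.27 → Q = 320 cases
Ordering: D/Q × S = 35,900/320 × $20 = $2,243.75
Holding:  Q/2 × H = 320/2 × $14 = $2,240.00
Total = $2,243.75 + $2,240.00 = $4,483.75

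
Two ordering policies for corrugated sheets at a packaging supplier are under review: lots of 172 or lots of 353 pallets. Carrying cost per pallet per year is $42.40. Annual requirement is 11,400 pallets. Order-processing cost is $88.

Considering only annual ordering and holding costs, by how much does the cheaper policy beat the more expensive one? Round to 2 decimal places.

Annual cost at Q: ordering D·S/Q plus holding Q·H/2.
TC(172) = (11,400/172)×88 + (172/2)×42.4 = $9,478.96
TC(353) = (11,400/353)×88 + (353/2)×42.4 = $10,325.53
Lots of 172 are cheaper by $846.57.

$846.57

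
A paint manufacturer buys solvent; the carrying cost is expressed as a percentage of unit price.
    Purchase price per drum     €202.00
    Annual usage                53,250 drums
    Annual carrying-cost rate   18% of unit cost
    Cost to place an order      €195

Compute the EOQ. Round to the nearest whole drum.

756 drums

Carrying cost H = €202 × 18% = €36.3600/drum/yr
EOQ = √(2DS/H) = √(2 × 53,250 × 195 / 36.36)
    = √(571,163.37) ≈ 755.75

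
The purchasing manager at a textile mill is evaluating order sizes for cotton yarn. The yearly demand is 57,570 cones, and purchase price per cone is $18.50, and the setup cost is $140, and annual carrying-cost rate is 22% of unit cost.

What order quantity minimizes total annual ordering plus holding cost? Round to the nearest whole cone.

Carrying cost H = $18.5 × 22% = $4.0700/cone/yr
Q* = √(2·D·S / H) = √(2·57,570·140 / 4.07) = √3,960,589.7 ≈ 1,990.12

1,990 cones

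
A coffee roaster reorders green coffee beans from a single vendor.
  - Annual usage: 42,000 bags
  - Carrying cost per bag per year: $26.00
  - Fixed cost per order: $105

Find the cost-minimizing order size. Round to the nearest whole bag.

582 bags

EOQ = √(2DS/H) = √(2 × 42,000 × 105 / 26)
    = √(339,230.77) ≈ 582.44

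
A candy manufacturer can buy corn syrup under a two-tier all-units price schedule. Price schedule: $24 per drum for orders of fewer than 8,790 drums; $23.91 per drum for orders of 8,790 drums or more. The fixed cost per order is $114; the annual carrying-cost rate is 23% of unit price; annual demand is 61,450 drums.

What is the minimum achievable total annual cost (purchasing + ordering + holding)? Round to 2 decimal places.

H₁ = 23%×$24 = $5.5200;  H₂ = 23%×$23.91 = $5.4993
EOQ₁ = √(2×61,450×114/5.5200) = 1,593.16  (< 8,790, feasible at tier 1)
EOQ₂ = √(2×61,450×114/5.4993) = 1,596.15  (< 8,790 → use Q = 8,790 at tier-2 price)
TC(tier 1 (EOQ₁), Q≈1,593.2) = $1,483,594.23
TC(tier 2, Q≈8,790.0) = $1,494,235.89
Minimum at tier 1 (EOQ₁): $1,483,594.23

$1,483,594.23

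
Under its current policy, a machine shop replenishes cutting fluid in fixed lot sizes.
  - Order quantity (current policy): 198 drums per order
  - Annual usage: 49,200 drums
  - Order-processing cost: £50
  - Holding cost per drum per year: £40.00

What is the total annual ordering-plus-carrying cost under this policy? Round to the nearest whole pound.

£16,384

Annual ordering cost = (D/Q)·S = (49,200/198) × 50 = £12,424.24
Annual holding cost  = (Q/2)·H = (198/2) × 40 = £3,960.00
Total = £12,424.24 + £3,960.00 = £16,384.24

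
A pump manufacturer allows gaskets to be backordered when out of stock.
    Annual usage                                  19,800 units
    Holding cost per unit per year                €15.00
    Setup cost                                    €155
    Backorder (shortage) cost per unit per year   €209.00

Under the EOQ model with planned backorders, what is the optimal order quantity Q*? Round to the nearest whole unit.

662 units

Q* = √(2DS/H) · √((H + b)/b)
   = √(2 × 19,800 × 155 / 15) · √((15 + 209) / 209)
   = 639.687 × 1.0353 ≈ 662.24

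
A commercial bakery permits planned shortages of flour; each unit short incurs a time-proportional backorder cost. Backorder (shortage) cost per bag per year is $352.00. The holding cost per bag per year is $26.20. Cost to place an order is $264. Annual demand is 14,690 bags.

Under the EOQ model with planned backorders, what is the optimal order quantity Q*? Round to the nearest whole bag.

Q* = √(2DS/H) · √((H + b)/b)
   = √(2 × 14,690 × 264 / 26.2) · √((26.2 + 352) / 352)
   = 544.098 × 1.0365 ≈ 563.98

564 bags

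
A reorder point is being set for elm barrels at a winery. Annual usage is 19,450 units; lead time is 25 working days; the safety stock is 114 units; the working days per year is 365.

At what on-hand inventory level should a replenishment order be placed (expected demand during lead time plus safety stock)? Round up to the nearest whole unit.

1,447 units

Daily demand d = 19,450 / 365 = 53.288 units/day
Demand during lead time = 53.288 × 25 = 1,332.19
Reorder point = 1,332.19 + 114 = 1,446.19 → round up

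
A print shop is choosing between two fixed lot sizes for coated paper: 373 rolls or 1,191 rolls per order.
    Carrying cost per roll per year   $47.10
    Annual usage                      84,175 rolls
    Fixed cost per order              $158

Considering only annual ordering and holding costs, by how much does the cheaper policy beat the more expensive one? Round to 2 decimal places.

TC(Q) = (D/Q)S + (Q/2)H
TC(373) = (84,175/373)×158 + (373/2)×47.1 = $44,440.05
TC(1,191) = (84,175/1,191)×158 + (1,191/2)×47.1 = $39,214.84
Lots of 1,191 are cheaper by $5,225.21.

$5,225.21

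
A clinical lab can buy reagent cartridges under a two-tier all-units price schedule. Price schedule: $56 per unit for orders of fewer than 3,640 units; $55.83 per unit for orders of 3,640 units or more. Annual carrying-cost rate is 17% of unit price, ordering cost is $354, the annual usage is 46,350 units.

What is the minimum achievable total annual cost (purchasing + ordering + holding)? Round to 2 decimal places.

H₁ = 17%×$56 = $9.5200;  H₂ = 17%×$55.83 = $9.4911
EOQ₁ = √(2×46,350×354/9.5200) = 1,856.62  (< 3,640, feasible at tier 1)
EOQ₂ = √(2×46,350×354/9.4911) = 1,859.44  (< 3,640 → use Q = 3,640 at tier-2 price)
TC(tier 1 (EOQ₁), Q≈1,856.6) = $2,613,275.02
TC(tier 2, Q≈3,640.0) = $2,609,501.97
Minimum at tier 2: $2,609,501.97

$2,609,501.97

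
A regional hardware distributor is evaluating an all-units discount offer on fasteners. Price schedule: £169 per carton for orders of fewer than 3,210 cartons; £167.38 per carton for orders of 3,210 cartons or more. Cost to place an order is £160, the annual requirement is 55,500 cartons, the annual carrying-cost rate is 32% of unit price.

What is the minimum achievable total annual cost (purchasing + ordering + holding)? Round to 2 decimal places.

£9,378,322.72

H₁ = 32%×£169 = £54.0800;  H₂ = 32%×£167.38 = £53.5616
EOQ₁ = √(2×55,500×160/54.0800) = 573.06  (< 3,210, feasible at tier 1)
EOQ₂ = √(2×55,500×160/53.5616) = 575.83  (< 3,210 → use Q = 3,210 at tier-2 price)
TC(tier 1 (EOQ₁), Q≈573.1) = £9,410,491.30
TC(tier 2, Q≈3,210.0) = £9,378,322.72
Minimum at tier 2: £9,378,322.72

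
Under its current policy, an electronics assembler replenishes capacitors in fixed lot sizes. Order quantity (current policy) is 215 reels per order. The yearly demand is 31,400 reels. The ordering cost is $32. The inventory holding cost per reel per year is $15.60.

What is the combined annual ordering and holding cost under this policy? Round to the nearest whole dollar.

Annual ordering cost = (D/Q)·S = (31,400/215) × 32 = $4,673.49
Annual holding cost  = (Q/2)·H = (215/2) × 15.6 = $1,677.00
Total = $4,673.49 + $1,677.00 = $6,350.49

$6,350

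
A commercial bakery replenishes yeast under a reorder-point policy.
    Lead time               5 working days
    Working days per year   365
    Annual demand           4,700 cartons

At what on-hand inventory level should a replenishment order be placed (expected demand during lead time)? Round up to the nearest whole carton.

Daily demand d = 4,700 / 365 = 12.877 cartons/day
Demand during lead time = 12.877 × 5 = 64.38
Reorder point = 64.38 → round up

65 cartons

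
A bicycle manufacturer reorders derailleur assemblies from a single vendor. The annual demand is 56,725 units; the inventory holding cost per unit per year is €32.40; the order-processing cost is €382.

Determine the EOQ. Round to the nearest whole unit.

Q* = √(2·D·S / H) = √(2·56,725·382 / 32.4) = √1,337,589.5 ≈ 1,156.54

1,157 units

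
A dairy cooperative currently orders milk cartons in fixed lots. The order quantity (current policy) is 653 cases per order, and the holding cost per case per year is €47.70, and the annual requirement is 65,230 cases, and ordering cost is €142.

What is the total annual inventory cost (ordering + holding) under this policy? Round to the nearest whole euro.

€29,759

Annual ordering cost = (D/Q)·S = (65,230/653) × 142 = €14,184.78
Annual holding cost  = (Q/2)·H = (653/2) × 47.7 = €15,574.05
Total = €14,184.78 + €15,574.05 = €29,758.83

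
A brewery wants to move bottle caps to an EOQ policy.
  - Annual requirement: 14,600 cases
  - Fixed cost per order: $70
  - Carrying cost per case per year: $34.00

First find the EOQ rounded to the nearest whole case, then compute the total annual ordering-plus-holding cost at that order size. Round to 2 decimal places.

Q* = √(2·D·S / H) = √(2·14,600·70 / 34) = √60,117.6 ≈ 245.19 → Q = 245 cases
Annual ordering cost = (D/Q)·S = (14,600/245) × 70 = $4,171.43
Annual holding cost  = (Q/2)·H = (245/2) × 34 = $4,165.00
Total = $4,171.43 + $4,165.00 = $8,336.43

$8,336.43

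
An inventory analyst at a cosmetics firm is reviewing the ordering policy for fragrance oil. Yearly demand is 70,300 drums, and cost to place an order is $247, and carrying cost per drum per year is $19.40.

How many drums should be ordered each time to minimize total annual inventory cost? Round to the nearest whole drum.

Q* = √(2·D·S / H) = √(2·70,300·247 / 19.4) = √1,790,113.4 ≈ 1,337.95

1,338 drums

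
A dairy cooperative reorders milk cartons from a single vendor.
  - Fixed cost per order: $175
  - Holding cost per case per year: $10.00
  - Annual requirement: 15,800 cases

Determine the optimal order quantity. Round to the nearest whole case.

744 cases

Q* = √(2·D·S / H) = √(2·15,800·175 / 10) = √553,000.0 ≈ 743.64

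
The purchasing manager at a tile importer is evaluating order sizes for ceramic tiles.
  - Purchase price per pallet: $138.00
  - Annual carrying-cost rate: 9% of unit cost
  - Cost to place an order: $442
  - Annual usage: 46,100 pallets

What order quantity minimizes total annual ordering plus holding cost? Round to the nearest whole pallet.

Carrying cost H = $138 × 9% = $12.4200/pallet/yr
Q* = √(2·D·S / H) = √(2·46,100·442 / 12.42) = √3,281,191.6 ≈ 1,811.41

1,811 pallets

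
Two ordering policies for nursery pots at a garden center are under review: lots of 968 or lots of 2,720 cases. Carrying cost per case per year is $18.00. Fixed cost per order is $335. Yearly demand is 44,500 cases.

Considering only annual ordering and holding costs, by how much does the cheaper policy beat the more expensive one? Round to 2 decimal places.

Annual cost at Q: ordering D·S/Q plus holding Q·H/2.
TC(968) = (44,500/968)×335 + (968/2)×18 = $24,112.31
TC(2,720) = (44,500/2,720)×335 + (2,720/2)×18 = $29,960.70
Lots of 968 are cheaper by $5,848.39.

$5,848.39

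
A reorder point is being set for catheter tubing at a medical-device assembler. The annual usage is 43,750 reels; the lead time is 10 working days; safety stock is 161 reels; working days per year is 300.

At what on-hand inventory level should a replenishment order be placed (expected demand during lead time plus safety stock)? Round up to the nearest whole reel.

1,620 reels

Daily demand d = 43,750 / 300 = 145.833 reels/day
Demand during lead time = 145.833 × 10 = 1,458.33
Reorder point = 1,458.33 + 161 = 1,619.33 → round up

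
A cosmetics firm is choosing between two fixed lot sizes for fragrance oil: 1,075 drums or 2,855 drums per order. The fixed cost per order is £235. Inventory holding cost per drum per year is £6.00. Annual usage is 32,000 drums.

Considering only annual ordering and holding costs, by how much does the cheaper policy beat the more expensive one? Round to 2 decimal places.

£978.63

For each Q, cost = (D/Q)·S + (Q/2)·H.
TC(1,075) = (32,000/1,075)×235 + (1,075/2)×6 = £10,220.35
TC(2,855) = (32,000/2,855)×235 + (2,855/2)×6 = £11,198.98
Lots of 1,075 are cheaper by £978.63.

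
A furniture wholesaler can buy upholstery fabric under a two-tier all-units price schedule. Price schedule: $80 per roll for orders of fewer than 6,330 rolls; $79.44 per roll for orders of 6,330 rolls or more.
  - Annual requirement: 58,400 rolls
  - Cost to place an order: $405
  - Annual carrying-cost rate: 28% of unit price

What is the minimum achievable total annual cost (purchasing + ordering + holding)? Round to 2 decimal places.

H₁ = 28%×$80 = $22.4000;  H₂ = 28%×$79.44 = $22.2432
EOQ₁ = √(2×58,400×405/22.4000) = 1,453.20  (< 6,330, feasible at tier 1)
EOQ₂ = √(2×58,400×405/22.2432) = 1,458.31  (< 6,330 → use Q = 6,330 at tier-2 price)
TC(tier 1 (EOQ₁), Q≈1,453.2) = $4,704,551.65
TC(tier 2, Q≈6,330.0) = $4,713,432.22
Minimum at tier 1 (EOQ₁): $4,704,551.65

$4,704,551.65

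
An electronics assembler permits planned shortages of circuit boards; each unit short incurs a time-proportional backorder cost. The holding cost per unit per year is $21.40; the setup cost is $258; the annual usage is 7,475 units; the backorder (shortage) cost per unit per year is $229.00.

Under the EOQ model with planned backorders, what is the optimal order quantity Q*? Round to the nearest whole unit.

Basic EOQ = √(2·7,475·258/21.4) = 424.545
Backorder adjustment √((H+b)/b) = √((21.4+229)/229) = 1.0457
Q* = 424.545 × 1.0457 ≈ 443.94

444 units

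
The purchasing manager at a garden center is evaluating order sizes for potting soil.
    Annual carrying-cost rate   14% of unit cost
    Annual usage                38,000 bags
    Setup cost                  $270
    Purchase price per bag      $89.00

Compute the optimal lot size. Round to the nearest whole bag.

Holding cost per bag per year: H = 14% × $89 = $12.4600
EOQ = √(2DS/H) = √(2 × 38,000 × 270 / 12.46)
    = √(1,646,869.98) ≈ 1,283.30

1,283 bags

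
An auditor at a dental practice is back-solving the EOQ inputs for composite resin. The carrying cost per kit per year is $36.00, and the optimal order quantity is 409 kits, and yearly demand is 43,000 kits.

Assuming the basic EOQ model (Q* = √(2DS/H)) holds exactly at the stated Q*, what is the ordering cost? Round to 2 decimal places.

$70.02

EOQ relation: Q² = 2DS/H, so rearrange for the unknown.
S = Q²H / (2D) = 409² × 36 / (2 × 43,000) = 70.0246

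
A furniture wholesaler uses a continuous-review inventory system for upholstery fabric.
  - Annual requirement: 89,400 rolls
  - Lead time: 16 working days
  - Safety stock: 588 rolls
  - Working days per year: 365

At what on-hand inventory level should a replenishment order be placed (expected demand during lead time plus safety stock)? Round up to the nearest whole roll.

Daily demand d = 89,400 / 365 = 244.932 rolls/day
Demand during lead time = 244.932 × 16 = 3,918.90
Reorder point = 3,918.90 + 588 = 4,506.90 → round up

4,507 rolls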